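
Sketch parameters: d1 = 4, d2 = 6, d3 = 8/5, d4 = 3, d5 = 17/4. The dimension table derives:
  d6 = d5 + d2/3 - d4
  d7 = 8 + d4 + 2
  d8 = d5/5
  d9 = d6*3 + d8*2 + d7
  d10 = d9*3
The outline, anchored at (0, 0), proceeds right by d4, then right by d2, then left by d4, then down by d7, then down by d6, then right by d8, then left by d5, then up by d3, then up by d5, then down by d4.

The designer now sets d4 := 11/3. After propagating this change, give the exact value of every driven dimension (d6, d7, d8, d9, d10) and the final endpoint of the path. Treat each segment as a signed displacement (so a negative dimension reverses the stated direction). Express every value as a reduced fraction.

Apply edit: d4 := 11/3
  d6 = d5 + d2/3 - d4 = 31/12
  d7 = 8 + d4 + 2 = 41/3
  d8 = d5/5 = 17/20
  d9 = d6*3 + d8*2 + d7 = 1387/60
  d10 = d9*3 = 1387/20
Walk from origin (0, 0):
  seg 1: right by d4 = 11/3 → (11/3, 0)
  seg 2: right by d2 = 6 → (29/3, 0)
  seg 3: left by d4 = 11/3 → (6, 0)
  seg 4: down by d7 = 41/3 → (6, -41/3)
  seg 5: down by d6 = 31/12 → (6, -65/4)
  seg 6: right by d8 = 17/20 → (137/20, -65/4)
  seg 7: left by d5 = 17/4 → (13/5, -65/4)
  seg 8: up by d3 = 8/5 → (13/5, -293/20)
  seg 9: up by d5 = 17/4 → (13/5, -52/5)
  seg 10: down by d4 = 11/3 → (13/5, -211/15)

d6 = 31/12
d7 = 41/3
d8 = 17/20
d9 = 1387/60
d10 = 1387/20
endpoint = (13/5, -211/15)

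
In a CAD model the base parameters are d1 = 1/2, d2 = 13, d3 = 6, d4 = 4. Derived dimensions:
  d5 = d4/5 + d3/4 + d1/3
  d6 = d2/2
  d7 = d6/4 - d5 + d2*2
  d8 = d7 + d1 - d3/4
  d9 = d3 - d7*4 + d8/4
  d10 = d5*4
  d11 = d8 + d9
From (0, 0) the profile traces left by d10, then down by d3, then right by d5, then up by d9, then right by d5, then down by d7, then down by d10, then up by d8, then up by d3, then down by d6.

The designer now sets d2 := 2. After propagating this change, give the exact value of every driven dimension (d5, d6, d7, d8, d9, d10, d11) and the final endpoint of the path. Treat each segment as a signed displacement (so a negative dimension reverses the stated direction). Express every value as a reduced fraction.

d5 = 37/15
d6 = 1
d7 = 107/60
d8 = 47/60
d9 = -15/16
d10 = 148/15
d11 = -37/240
endpoint = (-74/15, -3073/240)

Apply edit: d2 := 2
  d5 = d4/5 + d3/4 + d1/3 = 37/15
  d6 = d2/2 = 1
  d7 = d6/4 - d5 + d2*2 = 107/60
  d8 = d7 + d1 - d3/4 = 47/60
  d9 = d3 - d7*4 + d8/4 = -15/16
  d10 = d5*4 = 148/15
  d11 = d8 + d9 = -37/240
Walk from origin (0, 0):
  seg 1: left by d10 = 148/15 → (-148/15, 0)
  seg 2: down by d3 = 6 → (-148/15, -6)
  seg 3: right by d5 = 37/15 → (-37/5, -6)
  seg 4: up by d9 = -15/16 → (-37/5, -111/16)
  seg 5: right by d5 = 37/15 → (-74/15, -111/16)
  seg 6: down by d7 = 107/60 → (-74/15, -2093/240)
  seg 7: down by d10 = 148/15 → (-74/15, -1487/80)
  seg 8: up by d8 = 47/60 → (-74/15, -4273/240)
  seg 9: up by d3 = 6 → (-74/15, -2833/240)
  seg 10: down by d6 = 1 → (-74/15, -3073/240)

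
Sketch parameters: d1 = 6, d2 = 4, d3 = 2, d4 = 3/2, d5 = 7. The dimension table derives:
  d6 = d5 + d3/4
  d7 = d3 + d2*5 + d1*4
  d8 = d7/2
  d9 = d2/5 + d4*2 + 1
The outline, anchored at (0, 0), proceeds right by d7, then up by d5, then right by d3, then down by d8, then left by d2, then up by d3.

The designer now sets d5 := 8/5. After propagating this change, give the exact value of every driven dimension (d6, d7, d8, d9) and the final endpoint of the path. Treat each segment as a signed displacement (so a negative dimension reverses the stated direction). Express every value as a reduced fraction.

d6 = 21/10
d7 = 46
d8 = 23
d9 = 24/5
endpoint = (44, -97/5)

Apply edit: d5 := 8/5
  d6 = d5 + d3/4 = 21/10
  d7 = d3 + d2*5 + d1*4 = 46
  d8 = d7/2 = 23
  d9 = d2/5 + d4*2 + 1 = 24/5
Walk from origin (0, 0):
  seg 1: right by d7 = 46 → (46, 0)
  seg 2: up by d5 = 8/5 → (46, 8/5)
  seg 3: right by d3 = 2 → (48, 8/5)
  seg 4: down by d8 = 23 → (48, -107/5)
  seg 5: left by d2 = 4 → (44, -107/5)
  seg 6: up by d3 = 2 → (44, -97/5)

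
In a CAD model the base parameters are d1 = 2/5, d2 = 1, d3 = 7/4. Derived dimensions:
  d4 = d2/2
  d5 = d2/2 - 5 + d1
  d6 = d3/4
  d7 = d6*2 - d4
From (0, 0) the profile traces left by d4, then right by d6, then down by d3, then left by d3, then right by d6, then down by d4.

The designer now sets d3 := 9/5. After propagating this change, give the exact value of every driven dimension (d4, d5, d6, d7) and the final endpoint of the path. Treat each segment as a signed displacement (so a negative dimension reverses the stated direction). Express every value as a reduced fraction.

Apply edit: d3 := 9/5
  d4 = d2/2 = 1/2
  d5 = d2/2 - 5 + d1 = -41/10
  d6 = d3/4 = 9/20
  d7 = d6*2 - d4 = 2/5
Walk from origin (0, 0):
  seg 1: left by d4 = 1/2 → (-1/2, 0)
  seg 2: right by d6 = 9/20 → (-1/20, 0)
  seg 3: down by d3 = 9/5 → (-1/20, -9/5)
  seg 4: left by d3 = 9/5 → (-37/20, -9/5)
  seg 5: right by d6 = 9/20 → (-7/5, -9/5)
  seg 6: down by d4 = 1/2 → (-7/5, -23/10)

d4 = 1/2
d5 = -41/10
d6 = 9/20
d7 = 2/5
endpoint = (-7/5, -23/10)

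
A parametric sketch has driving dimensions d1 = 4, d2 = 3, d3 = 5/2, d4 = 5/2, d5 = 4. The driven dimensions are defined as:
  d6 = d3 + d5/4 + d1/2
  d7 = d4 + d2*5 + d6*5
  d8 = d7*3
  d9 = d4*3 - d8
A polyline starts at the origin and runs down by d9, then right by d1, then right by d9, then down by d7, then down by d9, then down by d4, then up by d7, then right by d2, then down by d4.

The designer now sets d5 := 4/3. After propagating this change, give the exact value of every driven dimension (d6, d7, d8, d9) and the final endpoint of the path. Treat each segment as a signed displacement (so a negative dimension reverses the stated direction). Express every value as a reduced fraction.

Apply edit: d5 := 4/3
  d6 = d3 + d5/4 + d1/2 = 29/6
  d7 = d4 + d2*5 + d6*5 = 125/3
  d8 = d7*3 = 125
  d9 = d4*3 - d8 = -235/2
Walk from origin (0, 0):
  seg 1: down by d9 = -235/2 → (0, 235/2)
  seg 2: right by d1 = 4 → (4, 235/2)
  seg 3: right by d9 = -235/2 → (-227/2, 235/2)
  seg 4: down by d7 = 125/3 → (-227/2, 455/6)
  seg 5: down by d9 = -235/2 → (-227/2, 580/3)
  seg 6: down by d4 = 5/2 → (-227/2, 1145/6)
  seg 7: up by d7 = 125/3 → (-227/2, 465/2)
  seg 8: right by d2 = 3 → (-221/2, 465/2)
  seg 9: down by d4 = 5/2 → (-221/2, 230)

d6 = 29/6
d7 = 125/3
d8 = 125
d9 = -235/2
endpoint = (-221/2, 230)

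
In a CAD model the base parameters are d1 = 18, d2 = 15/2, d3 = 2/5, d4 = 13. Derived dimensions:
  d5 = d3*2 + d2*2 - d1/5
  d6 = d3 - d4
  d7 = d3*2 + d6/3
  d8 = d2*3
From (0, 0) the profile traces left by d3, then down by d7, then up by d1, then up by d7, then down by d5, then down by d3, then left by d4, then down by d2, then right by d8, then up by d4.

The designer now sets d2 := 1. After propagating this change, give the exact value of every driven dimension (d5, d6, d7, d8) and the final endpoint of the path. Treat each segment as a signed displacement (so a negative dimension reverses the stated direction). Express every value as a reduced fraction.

Apply edit: d2 := 1
  d5 = d3*2 + d2*2 - d1/5 = -4/5
  d6 = d3 - d4 = -63/5
  d7 = d3*2 + d6/3 = -17/5
  d8 = d2*3 = 3
Walk from origin (0, 0):
  seg 1: left by d3 = 2/5 → (-2/5, 0)
  seg 2: down by d7 = -17/5 → (-2/5, 17/5)
  seg 3: up by d1 = 18 → (-2/5, 107/5)
  seg 4: up by d7 = -17/5 → (-2/5, 18)
  seg 5: down by d5 = -4/5 → (-2/5, 94/5)
  seg 6: down by d3 = 2/5 → (-2/5, 92/5)
  seg 7: left by d4 = 13 → (-67/5, 92/5)
  seg 8: down by d2 = 1 → (-67/5, 87/5)
  seg 9: right by d8 = 3 → (-52/5, 87/5)
  seg 10: up by d4 = 13 → (-52/5, 152/5)

d5 = -4/5
d6 = -63/5
d7 = -17/5
d8 = 3
endpoint = (-52/5, 152/5)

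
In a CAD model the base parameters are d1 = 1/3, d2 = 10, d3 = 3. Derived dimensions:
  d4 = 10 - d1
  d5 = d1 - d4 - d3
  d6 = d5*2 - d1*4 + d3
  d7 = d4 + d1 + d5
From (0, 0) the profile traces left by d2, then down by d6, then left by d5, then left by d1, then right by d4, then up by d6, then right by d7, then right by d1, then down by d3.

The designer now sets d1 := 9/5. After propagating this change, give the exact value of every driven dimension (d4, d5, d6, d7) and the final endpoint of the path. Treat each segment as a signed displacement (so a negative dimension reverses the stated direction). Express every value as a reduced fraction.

d4 = 41/5
d5 = -47/5
d6 = -23
d7 = 3/5
endpoint = (41/5, -3)

Apply edit: d1 := 9/5
  d4 = 10 - d1 = 41/5
  d5 = d1 - d4 - d3 = -47/5
  d6 = d5*2 - d1*4 + d3 = -23
  d7 = d4 + d1 + d5 = 3/5
Walk from origin (0, 0):
  seg 1: left by d2 = 10 → (-10, 0)
  seg 2: down by d6 = -23 → (-10, 23)
  seg 3: left by d5 = -47/5 → (-3/5, 23)
  seg 4: left by d1 = 9/5 → (-12/5, 23)
  seg 5: right by d4 = 41/5 → (29/5, 23)
  seg 6: up by d6 = -23 → (29/5, 0)
  seg 7: right by d7 = 3/5 → (32/5, 0)
  seg 8: right by d1 = 9/5 → (41/5, 0)
  seg 9: down by d3 = 3 → (41/5, -3)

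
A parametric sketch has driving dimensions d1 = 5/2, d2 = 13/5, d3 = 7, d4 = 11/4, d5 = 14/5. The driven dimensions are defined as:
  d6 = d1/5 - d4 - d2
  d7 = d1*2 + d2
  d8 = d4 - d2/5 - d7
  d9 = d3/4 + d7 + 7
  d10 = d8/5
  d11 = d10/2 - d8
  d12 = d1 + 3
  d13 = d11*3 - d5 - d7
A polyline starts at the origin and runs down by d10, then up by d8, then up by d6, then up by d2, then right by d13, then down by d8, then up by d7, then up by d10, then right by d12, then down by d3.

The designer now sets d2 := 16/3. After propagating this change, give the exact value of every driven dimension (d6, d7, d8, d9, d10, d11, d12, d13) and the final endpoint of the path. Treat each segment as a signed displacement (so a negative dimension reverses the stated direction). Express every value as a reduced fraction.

d6 = -91/12
d7 = 31/3
d8 = -173/20
d9 = 229/12
d10 = -173/100
d11 = 1557/200
d12 = 11/2
d13 = 6133/600
endpoint = (9433/600, 13/12)

Apply edit: d2 := 16/3
  d6 = d1/5 - d4 - d2 = -91/12
  d7 = d1*2 + d2 = 31/3
  d8 = d4 - d2/5 - d7 = -173/20
  d9 = d3/4 + d7 + 7 = 229/12
  d10 = d8/5 = -173/100
  d11 = d10/2 - d8 = 1557/200
  d12 = d1 + 3 = 11/2
  d13 = d11*3 - d5 - d7 = 6133/600
Walk from origin (0, 0):
  seg 1: down by d10 = -173/100 → (0, 173/100)
  seg 2: up by d8 = -173/20 → (0, -173/25)
  seg 3: up by d6 = -91/12 → (0, -4351/300)
  seg 4: up by d2 = 16/3 → (0, -917/100)
  seg 5: right by d13 = 6133/600 → (6133/600, -917/100)
  seg 6: down by d8 = -173/20 → (6133/600, -13/25)
  seg 7: up by d7 = 31/3 → (6133/600, 736/75)
  seg 8: up by d10 = -173/100 → (6133/600, 97/12)
  seg 9: right by d12 = 11/2 → (9433/600, 97/12)
  seg 10: down by d3 = 7 → (9433/600, 13/12)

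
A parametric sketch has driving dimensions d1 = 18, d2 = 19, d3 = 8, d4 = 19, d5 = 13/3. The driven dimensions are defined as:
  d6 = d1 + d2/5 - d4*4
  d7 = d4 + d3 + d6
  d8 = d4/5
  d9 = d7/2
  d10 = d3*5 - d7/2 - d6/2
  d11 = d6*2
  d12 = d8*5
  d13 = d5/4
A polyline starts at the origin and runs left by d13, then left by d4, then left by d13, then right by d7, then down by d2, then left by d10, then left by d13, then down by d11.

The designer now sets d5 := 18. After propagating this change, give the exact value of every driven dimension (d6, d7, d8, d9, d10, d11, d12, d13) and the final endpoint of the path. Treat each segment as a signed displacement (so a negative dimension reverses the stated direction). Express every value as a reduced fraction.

d6 = -271/5
d7 = -136/5
d8 = 19/5
d9 = -68/5
d10 = 807/10
d11 = -542/5
d12 = 19
d13 = 9/2
endpoint = (-702/5, 447/5)

Apply edit: d5 := 18
  d6 = d1 + d2/5 - d4*4 = -271/5
  d7 = d4 + d3 + d6 = -136/5
  d8 = d4/5 = 19/5
  d9 = d7/2 = -68/5
  d10 = d3*5 - d7/2 - d6/2 = 807/10
  d11 = d6*2 = -542/5
  d12 = d8*5 = 19
  d13 = d5/4 = 9/2
Walk from origin (0, 0):
  seg 1: left by d13 = 9/2 → (-9/2, 0)
  seg 2: left by d4 = 19 → (-47/2, 0)
  seg 3: left by d13 = 9/2 → (-28, 0)
  seg 4: right by d7 = -136/5 → (-276/5, 0)
  seg 5: down by d2 = 19 → (-276/5, -19)
  seg 6: left by d10 = 807/10 → (-1359/10, -19)
  seg 7: left by d13 = 9/2 → (-702/5, -19)
  seg 8: down by d11 = -542/5 → (-702/5, 447/5)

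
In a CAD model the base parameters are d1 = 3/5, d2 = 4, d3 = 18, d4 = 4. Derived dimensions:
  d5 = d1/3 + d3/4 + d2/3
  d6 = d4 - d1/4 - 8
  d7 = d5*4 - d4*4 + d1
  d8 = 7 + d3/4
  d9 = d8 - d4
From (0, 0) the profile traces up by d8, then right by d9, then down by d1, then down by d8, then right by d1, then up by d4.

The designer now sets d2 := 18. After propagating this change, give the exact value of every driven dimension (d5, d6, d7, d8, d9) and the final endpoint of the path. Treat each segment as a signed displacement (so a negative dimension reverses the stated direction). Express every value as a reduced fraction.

d5 = 107/10
d6 = -83/20
d7 = 137/5
d8 = 23/2
d9 = 15/2
endpoint = (81/10, 17/5)

Apply edit: d2 := 18
  d5 = d1/3 + d3/4 + d2/3 = 107/10
  d6 = d4 - d1/4 - 8 = -83/20
  d7 = d5*4 - d4*4 + d1 = 137/5
  d8 = 7 + d3/4 = 23/2
  d9 = d8 - d4 = 15/2
Walk from origin (0, 0):
  seg 1: up by d8 = 23/2 → (0, 23/2)
  seg 2: right by d9 = 15/2 → (15/2, 23/2)
  seg 3: down by d1 = 3/5 → (15/2, 109/10)
  seg 4: down by d8 = 23/2 → (15/2, -3/5)
  seg 5: right by d1 = 3/5 → (81/10, -3/5)
  seg 6: up by d4 = 4 → (81/10, 17/5)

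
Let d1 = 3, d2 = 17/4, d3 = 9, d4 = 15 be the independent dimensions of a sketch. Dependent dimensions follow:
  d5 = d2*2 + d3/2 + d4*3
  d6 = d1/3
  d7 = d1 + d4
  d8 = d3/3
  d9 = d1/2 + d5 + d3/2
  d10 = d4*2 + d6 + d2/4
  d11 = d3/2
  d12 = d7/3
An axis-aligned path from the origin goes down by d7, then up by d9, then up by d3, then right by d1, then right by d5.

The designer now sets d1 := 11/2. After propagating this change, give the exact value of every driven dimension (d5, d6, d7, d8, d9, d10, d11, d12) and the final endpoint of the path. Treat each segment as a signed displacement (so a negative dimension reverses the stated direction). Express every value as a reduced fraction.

Apply edit: d1 := 11/2
  d5 = d2*2 + d3/2 + d4*3 = 58
  d6 = d1/3 = 11/6
  d7 = d1 + d4 = 41/2
  d8 = d3/3 = 3
  d9 = d1/2 + d5 + d3/2 = 261/4
  d10 = d4*2 + d6 + d2/4 = 1579/48
  d11 = d3/2 = 9/2
  d12 = d7/3 = 41/6
Walk from origin (0, 0):
  seg 1: down by d7 = 41/2 → (0, -41/2)
  seg 2: up by d9 = 261/4 → (0, 179/4)
  seg 3: up by d3 = 9 → (0, 215/4)
  seg 4: right by d1 = 11/2 → (11/2, 215/4)
  seg 5: right by d5 = 58 → (127/2, 215/4)

d5 = 58
d6 = 11/6
d7 = 41/2
d8 = 3
d9 = 261/4
d10 = 1579/48
d11 = 9/2
d12 = 41/6
endpoint = (127/2, 215/4)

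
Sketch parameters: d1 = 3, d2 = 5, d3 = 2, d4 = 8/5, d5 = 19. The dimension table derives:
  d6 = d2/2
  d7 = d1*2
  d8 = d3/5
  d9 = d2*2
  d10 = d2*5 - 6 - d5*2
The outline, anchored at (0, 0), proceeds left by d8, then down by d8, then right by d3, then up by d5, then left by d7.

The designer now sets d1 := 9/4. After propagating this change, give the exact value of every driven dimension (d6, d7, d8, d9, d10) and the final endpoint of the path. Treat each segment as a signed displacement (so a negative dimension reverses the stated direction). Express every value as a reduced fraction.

Apply edit: d1 := 9/4
  d6 = d2/2 = 5/2
  d7 = d1*2 = 9/2
  d8 = d3/5 = 2/5
  d9 = d2*2 = 10
  d10 = d2*5 - 6 - d5*2 = -19
Walk from origin (0, 0):
  seg 1: left by d8 = 2/5 → (-2/5, 0)
  seg 2: down by d8 = 2/5 → (-2/5, -2/5)
  seg 3: right by d3 = 2 → (8/5, -2/5)
  seg 4: up by d5 = 19 → (8/5, 93/5)
  seg 5: left by d7 = 9/2 → (-29/10, 93/5)

d6 = 5/2
d7 = 9/2
d8 = 2/5
d9 = 10
d10 = -19
endpoint = (-29/10, 93/5)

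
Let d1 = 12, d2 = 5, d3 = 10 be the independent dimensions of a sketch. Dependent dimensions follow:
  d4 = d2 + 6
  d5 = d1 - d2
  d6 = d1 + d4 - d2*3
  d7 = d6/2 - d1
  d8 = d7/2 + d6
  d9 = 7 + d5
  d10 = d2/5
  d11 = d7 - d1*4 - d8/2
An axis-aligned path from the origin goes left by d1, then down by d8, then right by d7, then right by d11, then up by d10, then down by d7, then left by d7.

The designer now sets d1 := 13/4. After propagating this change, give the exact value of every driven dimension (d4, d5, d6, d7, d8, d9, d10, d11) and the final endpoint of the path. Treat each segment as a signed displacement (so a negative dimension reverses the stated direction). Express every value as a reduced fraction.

d4 = 11
d5 = -7/4
d6 = -3/4
d7 = -29/8
d8 = -41/16
d9 = 21/4
d10 = 1
d11 = -491/32
endpoint = (-595/32, 115/16)

Apply edit: d1 := 13/4
  d4 = d2 + 6 = 11
  d5 = d1 - d2 = -7/4
  d6 = d1 + d4 - d2*3 = -3/4
  d7 = d6/2 - d1 = -29/8
  d8 = d7/2 + d6 = -41/16
  d9 = 7 + d5 = 21/4
  d10 = d2/5 = 1
  d11 = d7 - d1*4 - d8/2 = -491/32
Walk from origin (0, 0):
  seg 1: left by d1 = 13/4 → (-13/4, 0)
  seg 2: down by d8 = -41/16 → (-13/4, 41/16)
  seg 3: right by d7 = -29/8 → (-55/8, 41/16)
  seg 4: right by d11 = -491/32 → (-711/32, 41/16)
  seg 5: up by d10 = 1 → (-711/32, 57/16)
  seg 6: down by d7 = -29/8 → (-711/32, 115/16)
  seg 7: left by d7 = -29/8 → (-595/32, 115/16)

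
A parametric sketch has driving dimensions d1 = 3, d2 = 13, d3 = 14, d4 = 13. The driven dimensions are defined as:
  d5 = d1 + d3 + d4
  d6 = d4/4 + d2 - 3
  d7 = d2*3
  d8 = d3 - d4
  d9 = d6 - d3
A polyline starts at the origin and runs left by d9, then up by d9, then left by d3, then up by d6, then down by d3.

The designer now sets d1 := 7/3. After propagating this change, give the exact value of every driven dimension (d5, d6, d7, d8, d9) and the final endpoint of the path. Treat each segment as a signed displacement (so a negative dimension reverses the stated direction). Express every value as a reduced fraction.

d5 = 88/3
d6 = 53/4
d7 = 39
d8 = 1
d9 = -3/4
endpoint = (-53/4, -3/2)

Apply edit: d1 := 7/3
  d5 = d1 + d3 + d4 = 88/3
  d6 = d4/4 + d2 - 3 = 53/4
  d7 = d2*3 = 39
  d8 = d3 - d4 = 1
  d9 = d6 - d3 = -3/4
Walk from origin (0, 0):
  seg 1: left by d9 = -3/4 → (3/4, 0)
  seg 2: up by d9 = -3/4 → (3/4, -3/4)
  seg 3: left by d3 = 14 → (-53/4, -3/4)
  seg 4: up by d6 = 53/4 → (-53/4, 25/2)
  seg 5: down by d3 = 14 → (-53/4, -3/2)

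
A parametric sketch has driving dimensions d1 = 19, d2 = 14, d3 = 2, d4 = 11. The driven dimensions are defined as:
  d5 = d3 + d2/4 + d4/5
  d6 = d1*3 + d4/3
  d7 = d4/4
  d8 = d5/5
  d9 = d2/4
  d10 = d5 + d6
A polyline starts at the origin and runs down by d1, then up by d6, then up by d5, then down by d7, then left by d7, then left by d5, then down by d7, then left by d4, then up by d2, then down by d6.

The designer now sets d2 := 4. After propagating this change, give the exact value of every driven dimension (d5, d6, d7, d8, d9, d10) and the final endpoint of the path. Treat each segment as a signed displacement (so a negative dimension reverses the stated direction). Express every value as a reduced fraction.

Apply edit: d2 := 4
  d5 = d3 + d2/4 + d4/5 = 26/5
  d6 = d1*3 + d4/3 = 182/3
  d7 = d4/4 = 11/4
  d8 = d5/5 = 26/25
  d9 = d2/4 = 1
  d10 = d5 + d6 = 988/15
Walk from origin (0, 0):
  seg 1: down by d1 = 19 → (0, -19)
  seg 2: up by d6 = 182/3 → (0, 125/3)
  seg 3: up by d5 = 26/5 → (0, 703/15)
  seg 4: down by d7 = 11/4 → (0, 2647/60)
  seg 5: left by d7 = 11/4 → (-11/4, 2647/60)
  seg 6: left by d5 = 26/5 → (-159/20, 2647/60)
  seg 7: down by d7 = 11/4 → (-159/20, 1241/30)
  seg 8: left by d4 = 11 → (-379/20, 1241/30)
  seg 9: up by d2 = 4 → (-379/20, 1361/30)
  seg 10: down by d6 = 182/3 → (-379/20, -153/10)

d5 = 26/5
d6 = 182/3
d7 = 11/4
d8 = 26/25
d9 = 1
d10 = 988/15
endpoint = (-379/20, -153/10)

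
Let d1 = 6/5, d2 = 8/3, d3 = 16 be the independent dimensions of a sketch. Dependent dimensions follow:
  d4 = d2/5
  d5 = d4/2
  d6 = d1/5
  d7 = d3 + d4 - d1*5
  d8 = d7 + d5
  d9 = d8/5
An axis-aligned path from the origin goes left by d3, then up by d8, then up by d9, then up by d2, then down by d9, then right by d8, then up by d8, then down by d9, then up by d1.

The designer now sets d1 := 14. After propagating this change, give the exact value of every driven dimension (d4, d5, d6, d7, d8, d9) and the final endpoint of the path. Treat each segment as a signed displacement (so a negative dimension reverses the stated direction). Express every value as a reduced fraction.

Apply edit: d1 := 14
  d4 = d2/5 = 8/15
  d5 = d4/2 = 4/15
  d6 = d1/5 = 14/5
  d7 = d3 + d4 - d1*5 = -802/15
  d8 = d7 + d5 = -266/5
  d9 = d8/5 = -266/25
Walk from origin (0, 0):
  seg 1: left by d3 = 16 → (-16, 0)
  seg 2: up by d8 = -266/5 → (-16, -266/5)
  seg 3: up by d9 = -266/25 → (-16, -1596/25)
  seg 4: up by d2 = 8/3 → (-16, -4588/75)
  seg 5: down by d9 = -266/25 → (-16, -758/15)
  seg 6: right by d8 = -266/5 → (-346/5, -758/15)
  seg 7: up by d8 = -266/5 → (-346/5, -1556/15)
  seg 8: down by d9 = -266/25 → (-346/5, -6982/75)
  seg 9: up by d1 = 14 → (-346/5, -5932/75)

d4 = 8/15
d5 = 4/15
d6 = 14/5
d7 = -802/15
d8 = -266/5
d9 = -266/25
endpoint = (-346/5, -5932/75)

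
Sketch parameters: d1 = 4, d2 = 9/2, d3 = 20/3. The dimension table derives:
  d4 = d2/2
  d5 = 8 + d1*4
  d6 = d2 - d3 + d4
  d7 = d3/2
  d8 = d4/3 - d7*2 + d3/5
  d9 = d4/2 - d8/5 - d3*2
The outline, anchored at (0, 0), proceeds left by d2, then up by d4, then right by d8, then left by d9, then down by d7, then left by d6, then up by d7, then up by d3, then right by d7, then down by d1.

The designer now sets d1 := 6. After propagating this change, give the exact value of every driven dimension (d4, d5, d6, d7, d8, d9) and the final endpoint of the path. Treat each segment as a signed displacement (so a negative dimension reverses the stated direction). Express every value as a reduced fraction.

Apply edit: d1 := 6
  d4 = d2/2 = 9/4
  d5 = 8 + d1*4 = 32
  d6 = d2 - d3 + d4 = 1/12
  d7 = d3/2 = 10/3
  d8 = d4/3 - d7*2 + d3/5 = -55/12
  d9 = d4/2 - d8/5 - d3*2 = -271/24
Walk from origin (0, 0):
  seg 1: left by d2 = 9/2 → (-9/2, 0)
  seg 2: up by d4 = 9/4 → (-9/2, 9/4)
  seg 3: right by d8 = -55/12 → (-109/12, 9/4)
  seg 4: left by d9 = -271/24 → (53/24, 9/4)
  seg 5: down by d7 = 10/3 → (53/24, -13/12)
  seg 6: left by d6 = 1/12 → (17/8, -13/12)
  seg 7: up by d7 = 10/3 → (17/8, 9/4)
  seg 8: up by d3 = 20/3 → (17/8, 107/12)
  seg 9: right by d7 = 10/3 → (131/24, 107/12)
  seg 10: down by d1 = 6 → (131/24, 35/12)

d4 = 9/4
d5 = 32
d6 = 1/12
d7 = 10/3
d8 = -55/12
d9 = -271/24
endpoint = (131/24, 35/12)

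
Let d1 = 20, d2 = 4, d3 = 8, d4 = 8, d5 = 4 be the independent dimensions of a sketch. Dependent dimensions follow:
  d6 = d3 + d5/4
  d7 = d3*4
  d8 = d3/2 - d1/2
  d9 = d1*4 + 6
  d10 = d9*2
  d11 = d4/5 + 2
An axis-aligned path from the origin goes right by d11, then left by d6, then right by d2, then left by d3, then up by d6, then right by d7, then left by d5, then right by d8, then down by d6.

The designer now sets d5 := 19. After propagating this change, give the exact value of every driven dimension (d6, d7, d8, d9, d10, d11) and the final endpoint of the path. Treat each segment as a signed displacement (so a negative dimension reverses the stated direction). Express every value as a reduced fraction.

d6 = 51/4
d7 = 32
d8 = -6
d9 = 86
d10 = 172
d11 = 18/5
endpoint = (-123/20, 0)

Apply edit: d5 := 19
  d6 = d3 + d5/4 = 51/4
  d7 = d3*4 = 32
  d8 = d3/2 - d1/2 = -6
  d9 = d1*4 + 6 = 86
  d10 = d9*2 = 172
  d11 = d4/5 + 2 = 18/5
Walk from origin (0, 0):
  seg 1: right by d11 = 18/5 → (18/5, 0)
  seg 2: left by d6 = 51/4 → (-183/20, 0)
  seg 3: right by d2 = 4 → (-103/20, 0)
  seg 4: left by d3 = 8 → (-263/20, 0)
  seg 5: up by d6 = 51/4 → (-263/20, 51/4)
  seg 6: right by d7 = 32 → (377/20, 51/4)
  seg 7: left by d5 = 19 → (-3/20, 51/4)
  seg 8: right by d8 = -6 → (-123/20, 51/4)
  seg 9: down by d6 = 51/4 → (-123/20, 0)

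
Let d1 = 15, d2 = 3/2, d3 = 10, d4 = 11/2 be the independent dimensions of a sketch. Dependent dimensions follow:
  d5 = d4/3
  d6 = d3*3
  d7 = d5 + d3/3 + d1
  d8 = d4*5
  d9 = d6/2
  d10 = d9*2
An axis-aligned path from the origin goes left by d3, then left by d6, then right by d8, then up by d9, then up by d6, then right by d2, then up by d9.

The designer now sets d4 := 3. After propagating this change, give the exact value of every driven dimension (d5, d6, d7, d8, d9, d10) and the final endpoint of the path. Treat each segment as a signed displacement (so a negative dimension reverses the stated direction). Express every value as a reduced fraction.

d5 = 1
d6 = 30
d7 = 58/3
d8 = 15
d9 = 15
d10 = 30
endpoint = (-47/2, 60)

Apply edit: d4 := 3
  d5 = d4/3 = 1
  d6 = d3*3 = 30
  d7 = d5 + d3/3 + d1 = 58/3
  d8 = d4*5 = 15
  d9 = d6/2 = 15
  d10 = d9*2 = 30
Walk from origin (0, 0):
  seg 1: left by d3 = 10 → (-10, 0)
  seg 2: left by d6 = 30 → (-40, 0)
  seg 3: right by d8 = 15 → (-25, 0)
  seg 4: up by d9 = 15 → (-25, 15)
  seg 5: up by d6 = 30 → (-25, 45)
  seg 6: right by d2 = 3/2 → (-47/2, 45)
  seg 7: up by d9 = 15 → (-47/2, 60)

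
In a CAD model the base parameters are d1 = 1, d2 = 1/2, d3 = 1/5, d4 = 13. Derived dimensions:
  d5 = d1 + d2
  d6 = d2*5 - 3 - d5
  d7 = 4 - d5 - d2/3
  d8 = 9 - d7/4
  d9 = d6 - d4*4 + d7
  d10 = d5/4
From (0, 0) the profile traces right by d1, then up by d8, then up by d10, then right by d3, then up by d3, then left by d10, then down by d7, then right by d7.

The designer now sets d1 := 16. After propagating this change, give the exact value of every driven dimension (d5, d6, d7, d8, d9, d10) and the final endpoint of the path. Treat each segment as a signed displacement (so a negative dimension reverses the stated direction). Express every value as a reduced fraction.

Apply edit: d1 := 16
  d5 = d1 + d2 = 33/2
  d6 = d2*5 - 3 - d5 = -17
  d7 = 4 - d5 - d2/3 = -38/3
  d8 = 9 - d7/4 = 73/6
  d9 = d6 - d4*4 + d7 = -245/3
  d10 = d5/4 = 33/8
Walk from origin (0, 0):
  seg 1: right by d1 = 16 → (16, 0)
  seg 2: up by d8 = 73/6 → (16, 73/6)
  seg 3: up by d10 = 33/8 → (16, 391/24)
  seg 4: right by d3 = 1/5 → (81/5, 391/24)
  seg 5: up by d3 = 1/5 → (81/5, 1979/120)
  seg 6: left by d10 = 33/8 → (483/40, 1979/120)
  seg 7: down by d7 = -38/3 → (483/40, 3499/120)
  seg 8: right by d7 = -38/3 → (-71/120, 3499/120)

d5 = 33/2
d6 = -17
d7 = -38/3
d8 = 73/6
d9 = -245/3
d10 = 33/8
endpoint = (-71/120, 3499/120)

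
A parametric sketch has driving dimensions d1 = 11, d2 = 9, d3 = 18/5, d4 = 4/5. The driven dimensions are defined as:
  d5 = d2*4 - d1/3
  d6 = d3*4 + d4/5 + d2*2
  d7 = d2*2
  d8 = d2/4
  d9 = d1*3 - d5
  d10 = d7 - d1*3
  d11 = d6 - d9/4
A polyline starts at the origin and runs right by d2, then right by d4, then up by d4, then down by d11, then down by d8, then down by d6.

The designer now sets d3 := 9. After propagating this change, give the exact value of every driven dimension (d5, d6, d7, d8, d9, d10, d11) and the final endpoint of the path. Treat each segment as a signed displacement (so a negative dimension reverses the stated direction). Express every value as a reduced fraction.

Apply edit: d3 := 9
  d5 = d2*4 - d1/3 = 97/3
  d6 = d3*4 + d4/5 + d2*2 = 1354/25
  d7 = d2*2 = 18
  d8 = d2/4 = 9/4
  d9 = d1*3 - d5 = 2/3
  d10 = d7 - d1*3 = -15
  d11 = d6 - d9/4 = 8099/150
Walk from origin (0, 0):
  seg 1: right by d2 = 9 → (9, 0)
  seg 2: right by d4 = 4/5 → (49/5, 0)
  seg 3: up by d4 = 4/5 → (49/5, 4/5)
  seg 4: down by d11 = 8099/150 → (49/5, -7979/150)
  seg 5: down by d8 = 9/4 → (49/5, -16633/300)
  seg 6: down by d6 = 1354/25 → (49/5, -32881/300)

d5 = 97/3
d6 = 1354/25
d7 = 18
d8 = 9/4
d9 = 2/3
d10 = -15
d11 = 8099/150
endpoint = (49/5, -32881/300)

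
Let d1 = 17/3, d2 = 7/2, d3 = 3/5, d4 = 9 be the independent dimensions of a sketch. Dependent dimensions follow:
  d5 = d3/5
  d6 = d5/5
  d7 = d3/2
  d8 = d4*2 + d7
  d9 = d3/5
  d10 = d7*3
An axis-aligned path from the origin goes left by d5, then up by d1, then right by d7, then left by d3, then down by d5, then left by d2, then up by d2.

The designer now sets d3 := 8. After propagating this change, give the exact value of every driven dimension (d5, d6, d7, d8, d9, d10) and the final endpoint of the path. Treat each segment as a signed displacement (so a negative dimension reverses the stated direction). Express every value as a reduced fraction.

d5 = 8/5
d6 = 8/25
d7 = 4
d8 = 22
d9 = 8/5
d10 = 12
endpoint = (-91/10, 227/30)

Apply edit: d3 := 8
  d5 = d3/5 = 8/5
  d6 = d5/5 = 8/25
  d7 = d3/2 = 4
  d8 = d4*2 + d7 = 22
  d9 = d3/5 = 8/5
  d10 = d7*3 = 12
Walk from origin (0, 0):
  seg 1: left by d5 = 8/5 → (-8/5, 0)
  seg 2: up by d1 = 17/3 → (-8/5, 17/3)
  seg 3: right by d7 = 4 → (12/5, 17/3)
  seg 4: left by d3 = 8 → (-28/5, 17/3)
  seg 5: down by d5 = 8/5 → (-28/5, 61/15)
  seg 6: left by d2 = 7/2 → (-91/10, 61/15)
  seg 7: up by d2 = 7/2 → (-91/10, 227/30)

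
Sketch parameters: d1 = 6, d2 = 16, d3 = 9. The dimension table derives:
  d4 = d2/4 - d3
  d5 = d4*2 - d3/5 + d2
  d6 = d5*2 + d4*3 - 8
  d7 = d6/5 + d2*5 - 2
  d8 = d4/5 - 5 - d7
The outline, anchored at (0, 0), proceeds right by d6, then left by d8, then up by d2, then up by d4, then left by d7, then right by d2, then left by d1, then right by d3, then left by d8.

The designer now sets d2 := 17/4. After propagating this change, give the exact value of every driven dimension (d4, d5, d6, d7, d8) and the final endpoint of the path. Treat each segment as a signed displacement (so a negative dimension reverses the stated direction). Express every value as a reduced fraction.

Apply edit: d2 := 17/4
  d4 = d2/4 - d3 = -127/16
  d5 = d4*2 - d3/5 + d2 = -537/40
  d6 = d5*2 + d4*3 - 8 = -4693/80
  d7 = d6/5 + d2*5 - 2 = 3007/400
  d8 = d4/5 - 5 - d7 = -2821/200
Walk from origin (0, 0):
  seg 1: right by d6 = -4693/80 → (-4693/80, 0)
  seg 2: left by d8 = -2821/200 → (-17823/400, 0)
  seg 3: up by d2 = 17/4 → (-17823/400, 17/4)
  seg 4: up by d4 = -127/16 → (-17823/400, -59/16)
  seg 5: left by d7 = 3007/400 → (-2083/40, -59/16)
  seg 6: right by d2 = 17/4 → (-1913/40, -59/16)
  seg 7: left by d1 = 6 → (-2153/40, -59/16)
  seg 8: right by d3 = 9 → (-1793/40, -59/16)
  seg 9: left by d8 = -2821/200 → (-768/25, -59/16)

d4 = -127/16
d5 = -537/40
d6 = -4693/80
d7 = 3007/400
d8 = -2821/200
endpoint = (-768/25, -59/16)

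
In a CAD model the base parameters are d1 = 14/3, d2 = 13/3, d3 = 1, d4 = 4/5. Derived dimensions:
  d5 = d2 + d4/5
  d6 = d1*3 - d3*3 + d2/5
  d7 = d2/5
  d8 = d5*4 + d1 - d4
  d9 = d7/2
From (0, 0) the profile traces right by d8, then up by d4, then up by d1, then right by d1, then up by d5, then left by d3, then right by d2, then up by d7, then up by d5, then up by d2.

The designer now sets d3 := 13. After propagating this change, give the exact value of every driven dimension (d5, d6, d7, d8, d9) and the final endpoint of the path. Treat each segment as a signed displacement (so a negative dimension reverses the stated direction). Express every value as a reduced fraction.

Apply edit: d3 := 13
  d5 = d2 + d4/5 = 337/75
  d6 = d1*3 - d3*3 + d2/5 = -362/15
  d7 = d2/5 = 13/15
  d8 = d5*4 + d1 - d4 = 546/25
  d9 = d7/2 = 13/30
Walk from origin (0, 0):
  seg 1: right by d8 = 546/25 → (546/25, 0)
  seg 2: up by d4 = 4/5 → (546/25, 4/5)
  seg 3: up by d1 = 14/3 → (546/25, 82/15)
  seg 4: right by d1 = 14/3 → (1988/75, 82/15)
  seg 5: up by d5 = 337/75 → (1988/75, 249/25)
  seg 6: left by d3 = 13 → (1013/75, 249/25)
  seg 7: right by d2 = 13/3 → (446/25, 249/25)
  seg 8: up by d7 = 13/15 → (446/25, 812/75)
  seg 9: up by d5 = 337/75 → (446/25, 383/25)
  seg 10: up by d2 = 13/3 → (446/25, 1474/75)

d5 = 337/75
d6 = -362/15
d7 = 13/15
d8 = 546/25
d9 = 13/30
endpoint = (446/25, 1474/75)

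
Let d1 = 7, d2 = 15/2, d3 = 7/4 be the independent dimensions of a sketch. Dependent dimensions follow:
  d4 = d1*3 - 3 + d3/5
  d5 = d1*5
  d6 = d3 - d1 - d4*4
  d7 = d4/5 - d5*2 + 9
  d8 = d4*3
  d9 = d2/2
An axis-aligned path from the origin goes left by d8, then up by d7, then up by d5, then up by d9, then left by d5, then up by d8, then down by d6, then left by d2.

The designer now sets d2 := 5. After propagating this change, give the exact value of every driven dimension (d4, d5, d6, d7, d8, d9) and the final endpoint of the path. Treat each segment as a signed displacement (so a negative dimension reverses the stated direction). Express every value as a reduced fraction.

Apply edit: d2 := 5
  d4 = d1*3 - 3 + d3/5 = 367/20
  d5 = d1*5 = 35
  d6 = d3 - d1 - d4*4 = -1573/20
  d7 = d4/5 - d5*2 + 9 = -5733/100
  d8 = d4*3 = 1101/20
  d9 = d2/2 = 5/2
Walk from origin (0, 0):
  seg 1: left by d8 = 1101/20 → (-1101/20, 0)
  seg 2: up by d7 = -5733/100 → (-1101/20, -5733/100)
  seg 3: up by d5 = 35 → (-1101/20, -2233/100)
  seg 4: up by d9 = 5/2 → (-1101/20, -1983/100)
  seg 5: left by d5 = 35 → (-1801/20, -1983/100)
  seg 6: up by d8 = 1101/20 → (-1801/20, 1761/50)
  seg 7: down by d6 = -1573/20 → (-1801/20, 11387/100)
  seg 8: left by d2 = 5 → (-1901/20, 11387/100)

d4 = 367/20
d5 = 35
d6 = -1573/20
d7 = -5733/100
d8 = 1101/20
d9 = 5/2
endpoint = (-1901/20, 11387/100)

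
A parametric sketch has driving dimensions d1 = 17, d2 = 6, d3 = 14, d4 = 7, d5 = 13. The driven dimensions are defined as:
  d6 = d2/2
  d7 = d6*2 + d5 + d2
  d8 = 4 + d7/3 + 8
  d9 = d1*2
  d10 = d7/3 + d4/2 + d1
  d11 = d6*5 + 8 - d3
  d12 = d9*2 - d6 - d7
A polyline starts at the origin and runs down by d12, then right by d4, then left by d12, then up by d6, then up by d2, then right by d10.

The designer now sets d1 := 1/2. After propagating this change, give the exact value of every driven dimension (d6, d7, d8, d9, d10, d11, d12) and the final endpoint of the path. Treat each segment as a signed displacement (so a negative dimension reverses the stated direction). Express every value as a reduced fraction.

d6 = 3
d7 = 25
d8 = 61/3
d9 = 1
d10 = 37/3
d11 = 9
d12 = -26
endpoint = (136/3, 35)

Apply edit: d1 := 1/2
  d6 = d2/2 = 3
  d7 = d6*2 + d5 + d2 = 25
  d8 = 4 + d7/3 + 8 = 61/3
  d9 = d1*2 = 1
  d10 = d7/3 + d4/2 + d1 = 37/3
  d11 = d6*5 + 8 - d3 = 9
  d12 = d9*2 - d6 - d7 = -26
Walk from origin (0, 0):
  seg 1: down by d12 = -26 → (0, 26)
  seg 2: right by d4 = 7 → (7, 26)
  seg 3: left by d12 = -26 → (33, 26)
  seg 4: up by d6 = 3 → (33, 29)
  seg 5: up by d2 = 6 → (33, 35)
  seg 6: right by d10 = 37/3 → (136/3, 35)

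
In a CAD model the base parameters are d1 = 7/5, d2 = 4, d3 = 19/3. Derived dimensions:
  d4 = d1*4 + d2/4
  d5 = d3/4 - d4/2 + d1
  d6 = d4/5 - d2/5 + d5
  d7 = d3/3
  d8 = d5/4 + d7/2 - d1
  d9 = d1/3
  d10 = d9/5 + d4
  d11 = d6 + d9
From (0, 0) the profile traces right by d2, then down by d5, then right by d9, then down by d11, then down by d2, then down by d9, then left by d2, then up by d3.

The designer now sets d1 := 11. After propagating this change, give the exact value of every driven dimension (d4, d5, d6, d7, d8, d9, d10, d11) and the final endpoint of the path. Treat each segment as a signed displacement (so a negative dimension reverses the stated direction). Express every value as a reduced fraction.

Apply edit: d1 := 11
  d4 = d1*4 + d2/4 = 45
  d5 = d3/4 - d4/2 + d1 = -119/12
  d6 = d4/5 - d2/5 + d5 = -103/60
  d7 = d3/3 = 19/9
  d8 = d5/4 + d7/2 - d1 = -1789/144
  d9 = d1/3 = 11/3
  d10 = d9/5 + d4 = 686/15
  d11 = d6 + d9 = 39/20
Walk from origin (0, 0):
  seg 1: right by d2 = 4 → (4, 0)
  seg 2: down by d5 = -119/12 → (4, 119/12)
  seg 3: right by d9 = 11/3 → (23/3, 119/12)
  seg 4: down by d11 = 39/20 → (23/3, 239/30)
  seg 5: down by d2 = 4 → (23/3, 119/30)
  seg 6: down by d9 = 11/3 → (23/3, 3/10)
  seg 7: left by d2 = 4 → (11/3, 3/10)
  seg 8: up by d3 = 19/3 → (11/3, 199/30)

d4 = 45
d5 = -119/12
d6 = -103/60
d7 = 19/9
d8 = -1789/144
d9 = 11/3
d10 = 686/15
d11 = 39/20
endpoint = (11/3, 199/30)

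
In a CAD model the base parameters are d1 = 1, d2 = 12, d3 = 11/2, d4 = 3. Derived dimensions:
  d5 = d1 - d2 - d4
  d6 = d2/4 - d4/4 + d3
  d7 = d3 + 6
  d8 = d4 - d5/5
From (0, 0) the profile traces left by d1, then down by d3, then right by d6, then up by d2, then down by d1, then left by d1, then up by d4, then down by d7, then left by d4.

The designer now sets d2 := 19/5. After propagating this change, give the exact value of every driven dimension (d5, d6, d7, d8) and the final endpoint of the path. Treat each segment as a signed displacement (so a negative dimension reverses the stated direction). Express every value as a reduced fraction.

d5 = -29/5
d6 = 57/10
d7 = 23/2
d8 = 104/25
endpoint = (7/10, -56/5)

Apply edit: d2 := 19/5
  d5 = d1 - d2 - d4 = -29/5
  d6 = d2/4 - d4/4 + d3 = 57/10
  d7 = d3 + 6 = 23/2
  d8 = d4 - d5/5 = 104/25
Walk from origin (0, 0):
  seg 1: left by d1 = 1 → (-1, 0)
  seg 2: down by d3 = 11/2 → (-1, -11/2)
  seg 3: right by d6 = 57/10 → (47/10, -11/2)
  seg 4: up by d2 = 19/5 → (47/10, -17/10)
  seg 5: down by d1 = 1 → (47/10, -27/10)
  seg 6: left by d1 = 1 → (37/10, -27/10)
  seg 7: up by d4 = 3 → (37/10, 3/10)
  seg 8: down by d7 = 23/2 → (37/10, -56/5)
  seg 9: left by d4 = 3 → (7/10, -56/5)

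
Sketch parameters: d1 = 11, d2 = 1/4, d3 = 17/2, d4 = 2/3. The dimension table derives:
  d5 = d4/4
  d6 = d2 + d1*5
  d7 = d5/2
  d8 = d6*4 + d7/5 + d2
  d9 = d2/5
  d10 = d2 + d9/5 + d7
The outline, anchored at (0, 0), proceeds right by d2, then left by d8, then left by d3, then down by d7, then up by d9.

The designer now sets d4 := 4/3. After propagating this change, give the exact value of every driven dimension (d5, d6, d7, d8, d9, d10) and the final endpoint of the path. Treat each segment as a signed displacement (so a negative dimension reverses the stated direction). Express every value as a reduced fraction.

d5 = 1/3
d6 = 221/4
d7 = 1/6
d8 = 13277/60
d9 = 1/20
d10 = 32/75
endpoint = (-3443/15, -7/60)

Apply edit: d4 := 4/3
  d5 = d4/4 = 1/3
  d6 = d2 + d1*5 = 221/4
  d7 = d5/2 = 1/6
  d8 = d6*4 + d7/5 + d2 = 13277/60
  d9 = d2/5 = 1/20
  d10 = d2 + d9/5 + d7 = 32/75
Walk from origin (0, 0):
  seg 1: right by d2 = 1/4 → (1/4, 0)
  seg 2: left by d8 = 13277/60 → (-6631/30, 0)
  seg 3: left by d3 = 17/2 → (-3443/15, 0)
  seg 4: down by d7 = 1/6 → (-3443/15, -1/6)
  seg 5: up by d9 = 1/20 → (-3443/15, -7/60)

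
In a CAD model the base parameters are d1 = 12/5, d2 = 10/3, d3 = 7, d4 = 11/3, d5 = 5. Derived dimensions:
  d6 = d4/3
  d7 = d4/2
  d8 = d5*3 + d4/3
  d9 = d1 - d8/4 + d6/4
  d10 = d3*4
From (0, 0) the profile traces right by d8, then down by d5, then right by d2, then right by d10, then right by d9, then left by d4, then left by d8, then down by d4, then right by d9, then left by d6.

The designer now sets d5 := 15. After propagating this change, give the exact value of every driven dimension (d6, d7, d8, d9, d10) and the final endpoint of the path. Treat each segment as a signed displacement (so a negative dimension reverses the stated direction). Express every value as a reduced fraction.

d6 = 11/9
d7 = 11/6
d8 = 416/9
d9 = -177/20
d10 = 28
endpoint = (787/90, -56/3)

Apply edit: d5 := 15
  d6 = d4/3 = 11/9
  d7 = d4/2 = 11/6
  d8 = d5*3 + d4/3 = 416/9
  d9 = d1 - d8/4 + d6/4 = -177/20
  d10 = d3*4 = 28
Walk from origin (0, 0):
  seg 1: right by d8 = 416/9 → (416/9, 0)
  seg 2: down by d5 = 15 → (416/9, -15)
  seg 3: right by d2 = 10/3 → (446/9, -15)
  seg 4: right by d10 = 28 → (698/9, -15)
  seg 5: right by d9 = -177/20 → (12367/180, -15)
  seg 6: left by d4 = 11/3 → (11707/180, -15)
  seg 7: left by d8 = 416/9 → (1129/60, -15)
  seg 8: down by d4 = 11/3 → (1129/60, -56/3)
  seg 9: right by d9 = -177/20 → (299/30, -56/3)
  seg 10: left by d6 = 11/9 → (787/90, -56/3)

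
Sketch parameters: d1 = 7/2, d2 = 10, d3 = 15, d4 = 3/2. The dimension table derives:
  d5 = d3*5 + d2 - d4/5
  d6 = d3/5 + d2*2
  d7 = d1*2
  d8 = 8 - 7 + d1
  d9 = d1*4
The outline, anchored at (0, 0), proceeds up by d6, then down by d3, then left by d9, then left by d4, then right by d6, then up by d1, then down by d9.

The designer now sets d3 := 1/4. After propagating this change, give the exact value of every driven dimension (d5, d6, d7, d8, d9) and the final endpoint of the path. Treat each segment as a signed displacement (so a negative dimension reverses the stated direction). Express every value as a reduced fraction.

Apply edit: d3 := 1/4
  d5 = d3*5 + d2 - d4/5 = 219/20
  d6 = d3/5 + d2*2 = 401/20
  d7 = d1*2 = 7
  d8 = 8 - 7 + d1 = 9/2
  d9 = d1*4 = 14
Walk from origin (0, 0):
  seg 1: up by d6 = 401/20 → (0, 401/20)
  seg 2: down by d3 = 1/4 → (0, 99/5)
  seg 3: left by d9 = 14 → (-14, 99/5)
  seg 4: left by d4 = 3/2 → (-31/2, 99/5)
  seg 5: right by d6 = 401/20 → (91/20, 99/5)
  seg 6: up by d1 = 7/2 → (91/20, 233/10)
  seg 7: down by d9 = 14 → (91/20, 93/10)

d5 = 219/20
d6 = 401/20
d7 = 7
d8 = 9/2
d9 = 14
endpoint = (91/20, 93/10)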